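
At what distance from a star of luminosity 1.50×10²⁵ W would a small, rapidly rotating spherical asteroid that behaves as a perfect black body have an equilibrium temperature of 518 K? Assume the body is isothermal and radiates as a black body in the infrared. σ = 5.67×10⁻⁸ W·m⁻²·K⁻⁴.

For an isothermal black-emitting sphere, (1−a)S·πr² = σ·4πr²·T⁴ ⇒ S = 4σT⁴/(1−a).
S = 4·5.67×10⁻⁸·(518)⁴/1.00 = 16330 W/m².
Flux falls as S = L/(4πd²), so d = √(L/(4πS)) = √(1.50×10²⁵/(4π·16330)).

d ≈ 8.55×10⁹ m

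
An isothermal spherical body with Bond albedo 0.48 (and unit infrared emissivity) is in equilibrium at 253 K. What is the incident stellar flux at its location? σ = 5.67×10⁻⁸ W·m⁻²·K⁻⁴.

S ≈ 1790 W/m²

(1−a)S·πr² = σ·4πr²·T⁴ ⇒ S = 4σT⁴/(1−a).
S = 4·5.67×10⁻⁸·4.097×10⁹/0.520.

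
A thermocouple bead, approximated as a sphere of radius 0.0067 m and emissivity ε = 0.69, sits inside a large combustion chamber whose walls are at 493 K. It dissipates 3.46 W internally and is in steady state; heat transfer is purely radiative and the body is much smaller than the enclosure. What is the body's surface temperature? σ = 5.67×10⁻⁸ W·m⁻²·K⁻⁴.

For a small grey body in a large enclosure, net radiated power = εσA(T⁴ − T_w⁴).
Steady state: P = εσA(T⁴ − T_w⁴) with A = 4πr² = 5.641×10⁻⁴ m².
T⁴ = P/(εσA) + T_w⁴ = 3.46/(0.69·5.67×10⁻⁸·5.641×10⁻⁴) + (493)⁴
    = 1.568×10¹¹ + 5.907×10¹⁰ = 2.159×10¹¹ K⁴.

T ≈ 682 K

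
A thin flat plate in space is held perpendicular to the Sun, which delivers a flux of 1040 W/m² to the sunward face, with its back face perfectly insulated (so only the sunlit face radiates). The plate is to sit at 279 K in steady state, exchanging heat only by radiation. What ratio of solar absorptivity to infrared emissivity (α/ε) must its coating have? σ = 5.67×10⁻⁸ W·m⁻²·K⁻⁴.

α/ε ≈ 0.330

Balance: αS·A = εσ·1A·T⁴ ⇒ α/ε = σT⁴/S.
α/ε = 5.67×10⁻⁸·(279)⁴/1040 = 5.67×10⁻⁸·6.059×10⁹/1040.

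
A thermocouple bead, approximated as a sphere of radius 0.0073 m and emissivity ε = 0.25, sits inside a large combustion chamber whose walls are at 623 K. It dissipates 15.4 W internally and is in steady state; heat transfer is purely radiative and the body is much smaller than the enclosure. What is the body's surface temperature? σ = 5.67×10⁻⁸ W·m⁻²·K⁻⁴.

T ≈ 1150 K

For a small grey body in a large enclosure, net radiated power = εσA(T⁴ − T_w⁴).
Steady state: P = εσA(T⁴ − T_w⁴) with A = 4πr² = 6.697×10⁻⁴ m².
T⁴ = P/(εσA) + T_w⁴ = 15.4/(0.25·5.67×10⁻⁸·6.697×10⁻⁴) + (623)⁴
    = 1.622×10¹² + 1.506×10¹¹ = 1.773×10¹² K⁴.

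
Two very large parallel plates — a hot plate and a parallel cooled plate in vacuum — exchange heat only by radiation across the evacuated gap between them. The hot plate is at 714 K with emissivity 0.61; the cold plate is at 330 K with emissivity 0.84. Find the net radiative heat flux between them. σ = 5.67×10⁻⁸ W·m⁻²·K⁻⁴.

q ≈ 7690 W/m²

For two infinite grey parallel plates, q = σ(T₁⁴ − T₂⁴)/(1/ε₁ + 1/ε₂ − 1).
T₁⁴ − T₂⁴ = 2.599×10¹¹ − 1.186×10¹⁰ = 2.480×10¹¹ K⁴.
1/ε₁ + 1/ε₂ − 1 = 1.639 + 1.190 − 1 = 1.830.
q = 5.67×10⁻⁸ × 2.480×10¹¹ / 1.830.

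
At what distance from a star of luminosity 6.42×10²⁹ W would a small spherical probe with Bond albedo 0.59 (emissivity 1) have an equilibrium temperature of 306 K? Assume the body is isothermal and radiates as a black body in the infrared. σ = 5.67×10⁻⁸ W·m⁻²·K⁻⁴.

d ≈ 3.25×10¹² m

For an isothermal black-emitting sphere, (1−a)S·πr² = σ·4πr²·T⁴ ⇒ S = 4σT⁴/(1−a).
S = 4·5.67×10⁻⁸·(306)⁴/0.410 = 4850 W/m².
Flux falls as S = L/(4πd²), so d = √(L/(4πS)) = √(6.42×10²⁹/(4π·4850)).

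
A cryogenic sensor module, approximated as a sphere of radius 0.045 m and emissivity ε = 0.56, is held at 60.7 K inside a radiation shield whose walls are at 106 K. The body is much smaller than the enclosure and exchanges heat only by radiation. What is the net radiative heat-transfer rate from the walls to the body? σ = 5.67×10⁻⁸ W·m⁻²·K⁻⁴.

P_net ≈ 0.0910 W

For a small grey body in a large enclosure: P_net = εσA(T_body⁴ − T_wall⁴).
A = 4πr² = 0.02545 m²; T_body⁴ − T_wall⁴ = 1.358×10⁷ − 1.262×10⁸ = -1.127×10⁸ K⁴.
|P_net| = 0.56·5.67×10⁻⁸·0.02545·1.127×10⁸.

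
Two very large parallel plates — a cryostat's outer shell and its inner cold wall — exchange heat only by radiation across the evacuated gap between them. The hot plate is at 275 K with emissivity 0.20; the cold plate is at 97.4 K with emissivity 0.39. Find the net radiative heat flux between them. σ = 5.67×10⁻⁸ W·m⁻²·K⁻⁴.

q ≈ 48.6 W/m²

For two infinite grey parallel plates, q = σ(T₁⁴ − T₂⁴)/(1/ε₁ + 1/ε₂ − 1).
T₁⁴ − T₂⁴ = 5.719×10⁹ − 9.000×10⁷ = 5.629×10⁹ K⁴.
1/ε₁ + 1/ε₂ − 1 = 5.000 + 2.564 − 1 = 6.564.
q = 5.67×10⁻⁸ × 5.629×10⁹ / 6.564.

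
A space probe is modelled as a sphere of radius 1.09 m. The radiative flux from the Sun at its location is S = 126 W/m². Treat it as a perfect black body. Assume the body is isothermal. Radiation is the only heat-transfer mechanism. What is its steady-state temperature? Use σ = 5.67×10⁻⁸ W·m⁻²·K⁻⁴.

At equilibrium, absorbed power = emitted power.
Absorbing cross-section = πr² = 3.733 m²; emitting surface = 4πr² = 14.93 m² (ratio 4).
S·A_cross = εσ·A_surf·T⁴  ⇒  T⁴ = S/(4σ).
T⁴ = 1.00·126/(4·5.67×10⁻⁸) = 5.556×10⁸ K⁴.
T = (5.556×10⁸)^(1/4).

T ≈ 154 K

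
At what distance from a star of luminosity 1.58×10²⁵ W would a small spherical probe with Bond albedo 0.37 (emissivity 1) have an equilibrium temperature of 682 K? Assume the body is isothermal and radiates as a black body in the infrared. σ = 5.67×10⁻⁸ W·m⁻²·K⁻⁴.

For an isothermal black-emitting sphere, (1−a)S·πr² = σ·4πr²·T⁴ ⇒ S = 4σT⁴/(1−a).
S = 4·5.67×10⁻⁸·(682)⁴/0.630 = 77880 W/m².
Flux falls as S = L/(4πd²), so d = √(L/(4πS)) = √(1.58×10²⁵/(4π·77880)).

d ≈ 4.02×10⁹ m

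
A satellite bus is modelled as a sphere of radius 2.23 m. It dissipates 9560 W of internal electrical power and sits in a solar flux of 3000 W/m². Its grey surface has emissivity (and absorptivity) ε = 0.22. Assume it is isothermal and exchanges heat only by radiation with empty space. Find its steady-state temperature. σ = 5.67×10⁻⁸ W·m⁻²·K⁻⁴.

At steady state, absorbed solar power + internal power = radiated power.
Absorbed: α·S·A_cross = 0.22·3000·15.62 = 10310 W (cross-section πr²).
Total input = 10310 + 9560 = 19870 W.
Radiated: εσ·A_surf·T⁴ with A_surf = 4πr² = 62.49 m².
T⁴ = 19870/(0.22·5.67×10⁻⁸·62.49) = 2.549×10¹⁰ K⁴.

T ≈ 400 K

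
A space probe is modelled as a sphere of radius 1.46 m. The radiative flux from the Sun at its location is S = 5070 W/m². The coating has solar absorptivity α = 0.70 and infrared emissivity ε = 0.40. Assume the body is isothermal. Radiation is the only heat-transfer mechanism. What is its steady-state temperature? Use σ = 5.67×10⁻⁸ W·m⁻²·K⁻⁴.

At equilibrium, absorbed power = emitted power.
Absorbing cross-section = πr² = 6.697 m²; emitting surface = 4πr² = 26.79 m² (ratio 4).
αS·A_cross = εσ·A_surf·T⁴  ⇒  T⁴ = αS/(ε·4σ).
T⁴ = 0.700·5070/(0.40·4·5.67×10⁻⁸) = 3.912×10¹⁰ K⁴.
T = (3.912×10¹⁰)^(1/4).

T ≈ 445 K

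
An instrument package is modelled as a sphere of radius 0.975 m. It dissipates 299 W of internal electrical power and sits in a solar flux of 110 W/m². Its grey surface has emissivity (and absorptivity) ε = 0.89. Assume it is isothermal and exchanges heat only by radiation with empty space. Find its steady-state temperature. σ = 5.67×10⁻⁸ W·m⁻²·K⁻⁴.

T ≈ 177 K

At steady state, absorbed solar power + internal power = radiated power.
Absorbed: α·S·A_cross = 0.89·110·2.986 = 292.4 W (cross-section πr²).
Total input = 292.4 + 299 = 591.4 W.
Radiated: εσ·A_surf·T⁴ with A_surf = 4πr² = 11.95 m².
T⁴ = 591.4/(0.89·5.67×10⁻⁸·11.95) = 9.810×10⁸ K⁴.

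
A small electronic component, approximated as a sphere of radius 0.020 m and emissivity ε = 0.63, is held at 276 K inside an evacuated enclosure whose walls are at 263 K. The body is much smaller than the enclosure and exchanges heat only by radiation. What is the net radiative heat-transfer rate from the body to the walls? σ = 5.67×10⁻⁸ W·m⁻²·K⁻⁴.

For a small grey body in a large enclosure: P_net = εσA(T_body⁴ − T_wall⁴).
A = 4πr² = 0.005027 m²; T_body⁴ − T_wall⁴ = 5.803×10⁹ − 4.784×10⁹ = 1.018×10⁹ K⁴.
|P_net| = 0.63·5.67×10⁻⁸·0.005027·1.018×10⁹.

P_net ≈ 0.183 W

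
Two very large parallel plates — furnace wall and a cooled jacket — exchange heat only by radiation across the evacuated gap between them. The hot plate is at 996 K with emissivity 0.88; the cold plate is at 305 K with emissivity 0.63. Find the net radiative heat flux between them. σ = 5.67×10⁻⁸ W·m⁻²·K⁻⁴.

For two infinite grey parallel plates, q = σ(T₁⁴ − T₂⁴)/(1/ε₁ + 1/ε₂ − 1).
T₁⁴ − T₂⁴ = 9.841×10¹¹ − 8.654×10⁹ = 9.754×10¹¹ K⁴.
1/ε₁ + 1/ε₂ − 1 = 1.136 + 1.587 − 1 = 1.724.
q = 5.67×10⁻⁸ × 9.754×10¹¹ / 1.724.

q ≈ 32100 W/m²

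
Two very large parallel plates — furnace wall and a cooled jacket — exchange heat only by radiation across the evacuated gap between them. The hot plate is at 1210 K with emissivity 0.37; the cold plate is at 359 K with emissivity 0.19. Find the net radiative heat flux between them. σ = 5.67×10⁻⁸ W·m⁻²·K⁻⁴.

For two infinite grey parallel plates, q = σ(T₁⁴ − T₂⁴)/(1/ε₁ + 1/ε₂ − 1).
T₁⁴ − T₂⁴ = 2.144×10¹² − 1.661×10¹⁰ = 2.127×10¹² K⁴.
1/ε₁ + 1/ε₂ − 1 = 2.703 + 5.263 − 1 = 6.966.
q = 5.67×10⁻⁸ × 2.127×10¹² / 6.966.

q ≈ 17300 W/m²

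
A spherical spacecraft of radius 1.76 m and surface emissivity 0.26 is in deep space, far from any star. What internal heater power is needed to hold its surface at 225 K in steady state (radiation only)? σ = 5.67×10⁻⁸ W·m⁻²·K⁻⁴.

P ≈ 1470 W

P = εσ·4πr²·T⁴.
4πr² = 38.93 m²; T⁴ = 2.563×10⁹ K⁴.
P = 0.26·5.67×10⁻⁸·38.93·2.563×10⁹.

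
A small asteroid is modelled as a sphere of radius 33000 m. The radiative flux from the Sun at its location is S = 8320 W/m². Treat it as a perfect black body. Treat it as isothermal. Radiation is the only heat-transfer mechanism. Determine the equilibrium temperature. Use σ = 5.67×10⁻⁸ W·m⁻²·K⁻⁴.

T ≈ 438 K

At equilibrium, absorbed power = emitted power.
Absorbing cross-section = πr² = 3.421×10⁹ m²; emitting surface = 4πr² = 1.368×10¹⁰ m² (ratio 4).
S·A_cross = εσ·A_surf·T⁴  ⇒  T⁴ = S/(4σ).
T⁴ = 1.00·8320/(4·5.67×10⁻⁸) = 3.668×10¹⁰ K⁴.
T = (3.668×10¹⁰)^(1/4).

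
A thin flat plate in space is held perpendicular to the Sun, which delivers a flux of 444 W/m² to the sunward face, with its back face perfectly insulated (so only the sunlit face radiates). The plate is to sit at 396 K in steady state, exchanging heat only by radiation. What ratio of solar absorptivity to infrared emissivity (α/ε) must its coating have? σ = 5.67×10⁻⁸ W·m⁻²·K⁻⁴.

α/ε ≈ 3.14

Balance: αS·A = εσ·1A·T⁴ ⇒ α/ε = σT⁴/S.
α/ε = 5.67×10⁻⁸·(396)⁴/444 = 5.67×10⁻⁸·2.459×10¹⁰/444.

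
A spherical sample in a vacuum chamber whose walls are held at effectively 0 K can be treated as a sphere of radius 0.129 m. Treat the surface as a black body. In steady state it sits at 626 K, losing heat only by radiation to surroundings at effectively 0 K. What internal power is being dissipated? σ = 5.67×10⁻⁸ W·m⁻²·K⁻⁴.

Steady state: P = εσA T⁴.
A = 4πr² = 0.2091 m²; T⁴ = (626)⁴ = 1.536×10¹¹ K⁴.
P = 1.0 × 5.67×10⁻⁸ × 0.2091 × 1.536×10¹¹.

P ≈ 1820 W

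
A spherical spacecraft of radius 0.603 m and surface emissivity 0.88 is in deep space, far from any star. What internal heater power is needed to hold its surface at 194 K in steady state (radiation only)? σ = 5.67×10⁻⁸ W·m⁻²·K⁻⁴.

P ≈ 323 W

P = εσ·4πr²·T⁴.
4πr² = 4.569 m²; T⁴ = 1.416×10⁹ K⁴.
P = 0.88·5.67×10⁻⁸·4.569·1.416×10⁹.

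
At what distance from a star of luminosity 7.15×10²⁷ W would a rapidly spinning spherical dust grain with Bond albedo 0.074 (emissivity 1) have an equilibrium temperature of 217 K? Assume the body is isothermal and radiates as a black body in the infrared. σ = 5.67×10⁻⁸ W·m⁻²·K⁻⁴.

For an isothermal black-emitting sphere, (1−a)S·πr² = σ·4πr²·T⁴ ⇒ S = 4σT⁴/(1−a).
S = 4·5.67×10⁻⁸·(217)⁴/0.926 = 543.1 W/m².
Flux falls as S = L/(4πd²), so d = √(L/(4πS)) = √(7.15×10²⁷/(4π·543.1)).

d ≈ 1.02×10¹² m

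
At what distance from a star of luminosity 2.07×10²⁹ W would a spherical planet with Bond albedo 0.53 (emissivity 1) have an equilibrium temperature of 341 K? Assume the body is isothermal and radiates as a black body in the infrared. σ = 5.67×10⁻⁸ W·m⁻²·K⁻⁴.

For an isothermal black-emitting sphere, (1−a)S·πr² = σ·4πr²·T⁴ ⇒ S = 4σT⁴/(1−a).
S = 4·5.67×10⁻⁸·(341)⁴/0.470 = 6525 W/m².
Flux falls as S = L/(4πd²), so d = √(L/(4πS)) = √(2.07×10²⁹/(4π·6525)).

d ≈ 1.59×10¹² m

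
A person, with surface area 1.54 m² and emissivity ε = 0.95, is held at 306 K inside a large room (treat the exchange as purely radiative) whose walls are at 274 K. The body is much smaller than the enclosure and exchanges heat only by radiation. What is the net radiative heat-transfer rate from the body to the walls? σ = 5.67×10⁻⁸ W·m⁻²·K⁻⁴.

P_net ≈ 260 W

For a small grey body in a large enclosure: P_net = εσA(T_body⁴ − T_wall⁴).
A = 1.54 m²; T_body⁴ − T_wall⁴ = 8.768×10⁹ − 5.636×10⁹ = 3.131×10⁹ K⁴.
|P_net| = 0.95·5.67×10⁻⁸·1.540·3.131×10⁹.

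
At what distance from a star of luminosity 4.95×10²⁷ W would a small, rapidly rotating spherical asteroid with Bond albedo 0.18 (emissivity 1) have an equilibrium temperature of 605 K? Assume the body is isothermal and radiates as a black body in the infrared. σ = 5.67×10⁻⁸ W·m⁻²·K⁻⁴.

For an isothermal black-emitting sphere, (1−a)S·πr² = σ·4πr²·T⁴ ⇒ S = 4σT⁴/(1−a).
S = 4·5.67×10⁻⁸·(605)⁴/0.820 = 37060 W/m².
Flux falls as S = L/(4πd²), so d = √(L/(4πS)) = √(4.95×10²⁷/(4π·37060)).

d ≈ 1.03×10¹¹ m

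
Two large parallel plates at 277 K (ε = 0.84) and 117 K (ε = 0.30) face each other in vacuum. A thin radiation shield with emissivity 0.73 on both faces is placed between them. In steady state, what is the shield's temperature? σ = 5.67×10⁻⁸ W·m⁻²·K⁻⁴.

In steady state the net flux on the hot side equals that on the cold side.
σ(T₁⁴−T_s⁴)/D₁ = σ(T_s⁴−T₂⁴)/D₂, with D₁ = 1/ε₁+1/ε_s−1 = 1.560, D₂ = 1/ε_s+1/ε₂−1 = 3.703.
Solve for T_s⁴: T_s⁴ = (D₂·T₁⁴ + D₁·T₂⁴)/(D₁+D₂) = 4.198×10⁹ K⁴.

T_s ≈ 255 K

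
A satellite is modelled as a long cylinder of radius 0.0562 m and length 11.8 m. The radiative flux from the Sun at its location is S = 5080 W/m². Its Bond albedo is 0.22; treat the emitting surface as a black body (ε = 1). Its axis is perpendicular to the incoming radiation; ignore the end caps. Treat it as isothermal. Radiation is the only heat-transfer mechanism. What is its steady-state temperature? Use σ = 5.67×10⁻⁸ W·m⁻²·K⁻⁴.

T ≈ 386 K

At equilibrium, absorbed power = emitted power.
Absorbing cross-section = 2rL = 1.326 m²; emitting surface = 2πrL = 4.167 m² (ratio π).
(1−a)S·A_cross = εσ·A_surf·T⁴  ⇒  T⁴ = (1−a)S/(πσ).
T⁴ = 0.780·5080/(π·5.67×10⁻⁸) = 2.224×10¹⁰ K⁴.
T = (2.224×10¹⁰)^(1/4).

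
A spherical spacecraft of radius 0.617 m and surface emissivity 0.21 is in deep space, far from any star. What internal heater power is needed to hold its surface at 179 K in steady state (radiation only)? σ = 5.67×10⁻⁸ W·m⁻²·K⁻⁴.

P ≈ 58.5 W

P = εσ·4πr²·T⁴.
4πr² = 4.784 m²; T⁴ = 1.027×10⁹ K⁴.
P = 0.21·5.67×10⁻⁸·4.784·1.027×10⁹.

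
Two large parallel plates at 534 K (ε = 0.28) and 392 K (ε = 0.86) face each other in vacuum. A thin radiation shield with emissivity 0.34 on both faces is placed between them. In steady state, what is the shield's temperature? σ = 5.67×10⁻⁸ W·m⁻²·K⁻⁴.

In steady state the net flux on the hot side equals that on the cold side.
σ(T₁⁴−T_s⁴)/D₁ = σ(T_s⁴−T₂⁴)/D₂, with D₁ = 1/ε₁+1/ε_s−1 = 5.513, D₂ = 1/ε_s+1/ε₂−1 = 3.104.
Solve for T_s⁴: T_s⁴ = (D₂·T₁⁴ + D₁·T₂⁴)/(D₁+D₂) = 4.440×10¹⁰ K⁴.

T_s ≈ 459 K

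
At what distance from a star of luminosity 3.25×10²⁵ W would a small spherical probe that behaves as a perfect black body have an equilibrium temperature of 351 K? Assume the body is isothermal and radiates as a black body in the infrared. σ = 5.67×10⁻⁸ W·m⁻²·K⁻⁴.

d ≈ 2.74×10¹⁰ m

For an isothermal black-emitting sphere, (1−a)S·πr² = σ·4πr²·T⁴ ⇒ S = 4σT⁴/(1−a).
S = 4·5.67×10⁻⁸·(351)⁴/1.00 = 3442 W/m².
Flux falls as S = L/(4πd²), so d = √(L/(4πS)) = √(3.25×10²⁵/(4π·3442)).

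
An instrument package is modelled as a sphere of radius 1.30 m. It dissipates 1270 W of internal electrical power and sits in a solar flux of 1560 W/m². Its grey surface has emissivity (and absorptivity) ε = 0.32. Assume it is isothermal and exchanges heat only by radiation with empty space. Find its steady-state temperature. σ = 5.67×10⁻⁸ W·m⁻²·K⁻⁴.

At steady state, absorbed solar power + internal power = radiated power.
Absorbed: α·S·A_cross = 0.32·1560·5.309 = 2650 W (cross-section πr²).
Total input = 2650 + 1270 = 3920 W.
Radiated: εσ·A_surf·T⁴ with A_surf = 4πr² = 21.24 m².
T⁴ = 3920/(0.32·5.67×10⁻⁸·21.24) = 1.017×10¹⁰ K⁴.

T ≈ 318 K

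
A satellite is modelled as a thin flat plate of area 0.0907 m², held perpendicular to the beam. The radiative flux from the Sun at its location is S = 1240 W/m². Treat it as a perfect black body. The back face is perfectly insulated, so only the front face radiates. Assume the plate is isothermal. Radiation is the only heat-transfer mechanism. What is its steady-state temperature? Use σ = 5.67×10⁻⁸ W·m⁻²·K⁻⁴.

At equilibrium, absorbed power = emitted power.
Absorbing cross-section = A = 0.09070 m²; emitting surface = A = 0.09070 m² (ratio 1).
S·A_cross = εσ·A_surf·T⁴  ⇒  T⁴ = S/(1σ).
T⁴ = 1.00·1240/(1·5.67×10⁻⁸) = 2.187×10¹⁰ K⁴.
T = (2.187×10¹⁰)^(1/4).

T ≈ 385 K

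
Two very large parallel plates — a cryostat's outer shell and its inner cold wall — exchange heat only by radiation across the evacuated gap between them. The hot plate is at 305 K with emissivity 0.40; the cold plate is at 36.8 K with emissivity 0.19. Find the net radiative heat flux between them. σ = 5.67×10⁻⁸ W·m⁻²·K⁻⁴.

For two infinite grey parallel plates, q = σ(T₁⁴ − T₂⁴)/(1/ε₁ + 1/ε₂ − 1).
T₁⁴ − T₂⁴ = 8.654×10⁹ − 1.834×10⁶ = 8.652×10⁹ K⁴.
1/ε₁ + 1/ε₂ − 1 = 2.500 + 5.263 − 1 = 6.763.
q = 5.67×10⁻⁸ × 8.652×10⁹ / 6.763.

q ≈ 72.5 W/m²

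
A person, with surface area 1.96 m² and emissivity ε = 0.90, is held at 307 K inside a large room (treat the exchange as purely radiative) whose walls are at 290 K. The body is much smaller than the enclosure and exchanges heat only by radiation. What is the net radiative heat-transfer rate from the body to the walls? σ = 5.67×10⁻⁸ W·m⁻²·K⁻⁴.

For a small grey body in a large enclosure: P_net = εσA(T_body⁴ − T_wall⁴).
A = 1.96 m²; T_body⁴ − T_wall⁴ = 8.883×10⁹ − 7.073×10⁹ = 1.810×10⁹ K⁴.
|P_net| = 0.90·5.67×10⁻⁸·1.960·1.810×10⁹.

P_net ≈ 181 W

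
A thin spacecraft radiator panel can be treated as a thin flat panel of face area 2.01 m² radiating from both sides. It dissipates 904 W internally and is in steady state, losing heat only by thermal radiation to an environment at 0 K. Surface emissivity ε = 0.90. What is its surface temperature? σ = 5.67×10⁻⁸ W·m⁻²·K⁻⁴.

T ≈ 258 K

Steady state: internal power = radiated power, P = εσA T⁴.
Radiating area A = 2·2.01 = 4.020 m².
T⁴ = P/(εσA) = 904/(0.90·5.67×10⁻⁸·4.020) = 4.407×10⁹ K⁴.
T = (4.407×10⁹)^(1/4).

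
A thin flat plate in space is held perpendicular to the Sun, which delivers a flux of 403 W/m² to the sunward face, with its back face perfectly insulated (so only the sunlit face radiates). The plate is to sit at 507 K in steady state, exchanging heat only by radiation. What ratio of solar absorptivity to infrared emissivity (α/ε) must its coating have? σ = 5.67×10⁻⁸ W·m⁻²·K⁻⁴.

α/ε ≈ 9.30

Balance: αS·A = εσ·1A·T⁴ ⇒ α/ε = σT⁴/S.
α/ε = 5.67×10⁻⁸·(507)⁴/403 = 5.67×10⁻⁸·6.607×10¹⁰/403.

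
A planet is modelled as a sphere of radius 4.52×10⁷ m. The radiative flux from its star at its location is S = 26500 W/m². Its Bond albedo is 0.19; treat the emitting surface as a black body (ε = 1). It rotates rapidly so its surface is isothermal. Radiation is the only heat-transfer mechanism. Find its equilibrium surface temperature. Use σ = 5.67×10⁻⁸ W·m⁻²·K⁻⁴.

At equilibrium, absorbed power = emitted power.
Absorbing cross-section = πr² = 6.418×10¹⁵ m²; emitting surface = 4πr² = 2.567×10¹⁶ m² (ratio 4).
(1−a)S·A_cross = εσ·A_surf·T⁴  ⇒  T⁴ = (1−a)S/(4σ).
T⁴ = 0.810·26500/(4·5.67×10⁻⁸) = 9.464×10¹⁰ K⁴.
T = (9.464×10¹⁰)^(1/4).

T ≈ 555 K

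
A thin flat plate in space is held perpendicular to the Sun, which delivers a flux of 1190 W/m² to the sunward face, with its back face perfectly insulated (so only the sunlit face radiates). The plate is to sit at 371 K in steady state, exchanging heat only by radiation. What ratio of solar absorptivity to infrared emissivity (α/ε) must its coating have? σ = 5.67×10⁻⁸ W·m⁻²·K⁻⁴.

α/ε ≈ 0.903

Balance: αS·A = εσ·1A·T⁴ ⇒ α/ε = σT⁴/S.
α/ε = 5.67×10⁻⁸·(371)⁴/1190 = 5.67×10⁻⁸·1.895×10¹⁰/1190.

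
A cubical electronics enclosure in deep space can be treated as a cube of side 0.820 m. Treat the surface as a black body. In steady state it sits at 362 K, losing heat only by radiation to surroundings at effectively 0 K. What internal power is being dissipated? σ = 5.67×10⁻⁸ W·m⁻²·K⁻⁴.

Steady state: P = εσA T⁴.
A = 6L² = 4.034 m²; T⁴ = (362)⁴ = 1.717×10¹⁰ K⁴.
P = 1.0 × 5.67×10⁻⁸ × 4.034 × 1.717×10¹⁰.

P ≈ 3930 W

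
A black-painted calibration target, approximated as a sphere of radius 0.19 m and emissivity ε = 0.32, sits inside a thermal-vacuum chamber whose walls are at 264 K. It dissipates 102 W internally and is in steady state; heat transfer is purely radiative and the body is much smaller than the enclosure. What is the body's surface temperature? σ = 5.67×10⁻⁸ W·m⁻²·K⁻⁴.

T ≈ 362 K

For a small grey body in a large enclosure, net radiated power = εσA(T⁴ − T_w⁴).
Steady state: P = εσA(T⁴ − T_w⁴) with A = 4πr² = 0.4536 m².
T⁴ = P/(εσA) + T_w⁴ = 102/(0.32·5.67×10⁻⁸·0.4536) + (264)⁴
    = 1.239×10¹⁰ + 4.858×10⁹ = 1.725×10¹⁰ K⁴.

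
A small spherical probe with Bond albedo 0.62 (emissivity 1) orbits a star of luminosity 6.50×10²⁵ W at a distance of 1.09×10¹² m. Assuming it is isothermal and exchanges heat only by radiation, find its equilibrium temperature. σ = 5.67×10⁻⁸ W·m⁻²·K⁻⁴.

First find the stellar flux at distance d: S = L/(4πd²) = 6.50×10²⁵/(4π·(1.09×10¹²)²) = 4.354 W/m².
For an isothermal sphere, absorbed (1−a)S·πr² = emitted σ·4πr²·T⁴, so T⁴ = (1−a)S/(4σ).
T⁴ = 0.380·4.354/(4·5.67×10⁻⁸) = 7.294×10⁶ K⁴.

T ≈ 52.0 K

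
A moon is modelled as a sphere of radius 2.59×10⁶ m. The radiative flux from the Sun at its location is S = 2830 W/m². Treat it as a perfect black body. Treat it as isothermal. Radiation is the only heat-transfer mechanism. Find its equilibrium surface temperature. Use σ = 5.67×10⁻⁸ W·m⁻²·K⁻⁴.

At equilibrium, absorbed power = emitted power.
Absorbing cross-section = πr² = 2.107×10¹³ m²; emitting surface = 4πr² = 8.430×10¹³ m² (ratio 4).
S·A_cross = εσ·A_surf·T⁴  ⇒  T⁴ = S/(4σ).
T⁴ = 1.00·2830/(4·5.67×10⁻⁸) = 1.248×10¹⁰ K⁴.
T = (1.248×10¹⁰)^(1/4).

T ≈ 334 K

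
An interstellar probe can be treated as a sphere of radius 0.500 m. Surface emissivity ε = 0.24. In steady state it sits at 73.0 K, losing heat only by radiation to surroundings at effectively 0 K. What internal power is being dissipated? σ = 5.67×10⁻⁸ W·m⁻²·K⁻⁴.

P ≈ 1.21 W

Steady state: P = εσA T⁴.
A = 4πr² = 3.142 m²; T⁴ = (73.0)⁴ = 2.840×10⁷ K⁴.
P = 0.24 × 5.67×10⁻⁸ × 3.142 × 2.840×10⁷.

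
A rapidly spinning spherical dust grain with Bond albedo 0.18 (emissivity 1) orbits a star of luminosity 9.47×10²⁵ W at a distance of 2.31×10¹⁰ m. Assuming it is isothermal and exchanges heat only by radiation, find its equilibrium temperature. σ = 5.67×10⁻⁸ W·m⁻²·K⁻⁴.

First find the stellar flux at distance d: S = L/(4πd²) = 9.47×10²⁵/(4π·(2.31×10¹⁰)²) = 14120 W/m².
For an isothermal sphere, absorbed (1−a)S·πr² = emitted σ·4πr²·T⁴, so T⁴ = (1−a)S/(4σ).
T⁴ = 0.820·14120/(4·5.67×10⁻⁸) = 5.106×10¹⁰ K⁴.

T ≈ 475 K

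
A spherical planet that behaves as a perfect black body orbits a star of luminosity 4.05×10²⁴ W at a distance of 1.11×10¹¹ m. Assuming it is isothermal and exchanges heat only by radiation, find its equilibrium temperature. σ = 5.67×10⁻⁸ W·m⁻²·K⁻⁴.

T ≈ 104 K

First find the stellar flux at distance d: S = L/(4πd²) = 4.05×10²⁴/(4π·(1.11×10¹¹)²) = 26.16 W/m².
For an isothermal sphere, absorbed (1−a)S·πr² = emitted σ·4πr²·T⁴, so T⁴ = (1−a)S/(4σ).
T⁴ = 1.00·26.16/(4·5.67×10⁻⁸) = 1.153×10⁸ K⁴.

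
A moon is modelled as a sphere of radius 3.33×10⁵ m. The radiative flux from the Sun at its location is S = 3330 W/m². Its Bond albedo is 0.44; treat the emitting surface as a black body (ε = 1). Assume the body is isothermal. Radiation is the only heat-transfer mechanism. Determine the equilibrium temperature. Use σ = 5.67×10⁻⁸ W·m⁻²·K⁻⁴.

T ≈ 301 K

At equilibrium, absorbed power = emitted power.
Absorbing cross-section = πr² = 3.484×10¹¹ m²; emitting surface = 4πr² = 1.393×10¹² m² (ratio 4).
(1−a)S·A_cross = εσ·A_surf·T⁴  ⇒  T⁴ = (1−a)S/(4σ).
T⁴ = 0.560·3330/(4·5.67×10⁻⁸) = 8.222×10⁹ K⁴.
T = (8.222×10⁹)^(1/4).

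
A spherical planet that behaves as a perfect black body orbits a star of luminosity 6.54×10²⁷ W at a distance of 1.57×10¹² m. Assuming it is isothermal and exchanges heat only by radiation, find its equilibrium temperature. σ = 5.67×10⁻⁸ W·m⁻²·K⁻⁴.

First find the stellar flux at distance d: S = L/(4πd²) = 6.54×10²⁷/(4π·(1.57×10¹²)²) = 211.1 W/m².
For an isothermal sphere, absorbed (1−a)S·πr² = emitted σ·4πr²·T⁴, so T⁴ = (1−a)S/(4σ).
T⁴ = 1.00·211.1/(4·5.67×10⁻⁸) = 9.309×10⁸ K⁴.

T ≈ 175 K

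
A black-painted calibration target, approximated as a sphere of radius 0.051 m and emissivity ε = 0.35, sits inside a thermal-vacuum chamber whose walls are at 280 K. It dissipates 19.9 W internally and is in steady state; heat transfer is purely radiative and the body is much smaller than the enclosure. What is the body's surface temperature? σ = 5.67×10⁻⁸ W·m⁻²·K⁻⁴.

T ≈ 438 K

For a small grey body in a large enclosure, net radiated power = εσA(T⁴ − T_w⁴).
Steady state: P = εσA(T⁴ − T_w⁴) with A = 4πr² = 0.03269 m².
T⁴ = P/(εσA) + T_w⁴ = 19.9/(0.35·5.67×10⁻⁸·0.03269) + (280)⁴
    = 3.068×10¹⁰ + 6.147×10⁹ = 3.683×10¹⁰ K⁴.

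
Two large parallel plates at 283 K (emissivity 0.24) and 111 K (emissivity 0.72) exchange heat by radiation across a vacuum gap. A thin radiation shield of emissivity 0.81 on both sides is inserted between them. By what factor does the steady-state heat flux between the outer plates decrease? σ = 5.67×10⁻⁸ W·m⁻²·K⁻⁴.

Without shield: q₀ = σΔ(T⁴)/(1/ε₁+1/ε₂−1) with denominator 4.556.
With shield the two gaps are in series; the resistances add: (1/ε₁+1/ε_s−1)+(1/ε_s+1/ε₂−1) = 4.401+1.623 = 6.025.
Heat-flux ratio q₀/q = 6.025/4.556.

factor ≈ 1.32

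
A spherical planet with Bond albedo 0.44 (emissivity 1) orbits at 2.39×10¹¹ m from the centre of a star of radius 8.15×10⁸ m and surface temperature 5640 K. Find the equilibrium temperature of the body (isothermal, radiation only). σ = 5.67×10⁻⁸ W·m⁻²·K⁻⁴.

The star's surface emits σT_*⁴; at distance d the flux is S = σT_*⁴(R_*/d)².
S = 5.67×10⁻⁸·(5640)⁴·(8.15×10⁸/2.39×10¹¹)² = 667.1 W/m².
For an isothermal sphere T⁴ = (1−a)S/(4σ) = 1.647×10⁹ K⁴.

T ≈ 201 K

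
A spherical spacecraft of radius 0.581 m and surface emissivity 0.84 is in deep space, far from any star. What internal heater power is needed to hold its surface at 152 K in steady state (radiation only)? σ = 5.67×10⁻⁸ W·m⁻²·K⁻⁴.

P = εσ·4πr²·T⁴.
4πr² = 4.242 m²; T⁴ = 5.338×10⁸ K⁴.
P = 0.84·5.67×10⁻⁸·4.242·5.338×10⁸.

P ≈ 108 W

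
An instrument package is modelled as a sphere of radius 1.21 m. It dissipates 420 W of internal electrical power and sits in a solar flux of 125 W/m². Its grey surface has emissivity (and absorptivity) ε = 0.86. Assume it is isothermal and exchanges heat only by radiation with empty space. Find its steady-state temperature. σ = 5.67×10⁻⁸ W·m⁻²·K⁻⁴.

T ≈ 179 K

At steady state, absorbed solar power + internal power = radiated power.
Absorbed: α·S·A_cross = 0.86·125·4.600 = 494.5 W (cross-section πr²).
Total input = 494.5 + 420 = 914.5 W.
Radiated: εσ·A_surf·T⁴ with A_surf = 4πr² = 18.40 m².
T⁴ = 914.5/(0.86·5.67×10⁻⁸·18.40) = 1.019×10⁹ K⁴.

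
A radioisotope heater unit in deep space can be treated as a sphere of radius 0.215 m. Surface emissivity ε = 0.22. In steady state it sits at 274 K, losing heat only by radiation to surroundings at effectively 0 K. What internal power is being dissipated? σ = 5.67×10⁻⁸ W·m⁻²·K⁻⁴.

P ≈ 40.8 W

Steady state: P = εσA T⁴.
A = 4πr² = 0.5809 m²; T⁴ = (274)⁴ = 5.636×10⁹ K⁴.
P = 0.22 × 5.67×10⁻⁸ × 0.5809 × 5.636×10⁹.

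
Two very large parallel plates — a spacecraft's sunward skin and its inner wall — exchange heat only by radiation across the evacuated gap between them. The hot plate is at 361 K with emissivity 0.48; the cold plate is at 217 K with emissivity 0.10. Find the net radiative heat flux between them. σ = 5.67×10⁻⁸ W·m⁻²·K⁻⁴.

For two infinite grey parallel plates, q = σ(T₁⁴ − T₂⁴)/(1/ε₁ + 1/ε₂ − 1).
T₁⁴ − T₂⁴ = 1.698×10¹⁰ − 2.217×10⁹ = 1.477×10¹⁰ K⁴.
1/ε₁ + 1/ε₂ − 1 = 2.083 + 10.00 − 1 = 11.08.
q = 5.67×10⁻⁸ × 1.477×10¹⁰ / 11.08.

q ≈ 75.5 W/m²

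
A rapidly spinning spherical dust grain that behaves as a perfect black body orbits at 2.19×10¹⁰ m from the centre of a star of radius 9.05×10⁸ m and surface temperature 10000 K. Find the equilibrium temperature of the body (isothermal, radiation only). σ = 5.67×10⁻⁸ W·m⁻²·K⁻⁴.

T ≈ 1440 K

The star's surface emits σT_*⁴; at distance d the flux is S = σT_*⁴(R_*/d)².
S = 5.67×10⁻⁸·(10000)⁴·(9.05×10⁸/2.19×10¹⁰)² = 9.683×10⁵ W/m².
For an isothermal sphere T⁴ = (1−a)S/(4σ) = 4.269×10¹² K⁴.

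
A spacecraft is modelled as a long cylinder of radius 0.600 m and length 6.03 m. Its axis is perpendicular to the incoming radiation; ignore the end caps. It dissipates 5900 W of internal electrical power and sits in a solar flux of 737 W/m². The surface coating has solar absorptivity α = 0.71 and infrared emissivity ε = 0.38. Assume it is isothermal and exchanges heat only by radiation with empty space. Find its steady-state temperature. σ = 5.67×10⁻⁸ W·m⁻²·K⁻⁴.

At steady state, absorbed solar power + internal power = radiated power.
Absorbed: α·S·A_cross = 0.71·737·7.236 = 3786 W (cross-section 2rL).
Total input = 3786 + 5900 = 9686 W.
Radiated: εσ·A_surf·T⁴ with A_surf = 2πrL = 22.73 m².
T⁴ = 9686/(0.38·5.67×10⁻⁸·22.73) = 1.978×10¹⁰ K⁴.

T ≈ 375 K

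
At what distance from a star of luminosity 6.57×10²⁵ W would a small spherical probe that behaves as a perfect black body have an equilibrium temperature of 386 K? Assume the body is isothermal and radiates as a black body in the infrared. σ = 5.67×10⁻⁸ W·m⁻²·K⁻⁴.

d ≈ 3.22×10¹⁰ m

For an isothermal black-emitting sphere, (1−a)S·πr² = σ·4πr²·T⁴ ⇒ S = 4σT⁴/(1−a).
S = 4·5.67×10⁻⁸·(386)⁴/1.00 = 5035 W/m².
Flux falls as S = L/(4πd²), so d = √(L/(4πS)) = √(6.57×10²⁵/(4π·5035)).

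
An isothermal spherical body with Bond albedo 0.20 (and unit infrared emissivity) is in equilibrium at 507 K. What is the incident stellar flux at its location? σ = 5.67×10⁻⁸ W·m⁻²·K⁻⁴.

S ≈ 18700 W/m²

(1−a)S·πr² = σ·4πr²·T⁴ ⇒ S = 4σT⁴/(1−a).
S = 4·5.67×10⁻⁸·6.607×10¹⁰/0.800.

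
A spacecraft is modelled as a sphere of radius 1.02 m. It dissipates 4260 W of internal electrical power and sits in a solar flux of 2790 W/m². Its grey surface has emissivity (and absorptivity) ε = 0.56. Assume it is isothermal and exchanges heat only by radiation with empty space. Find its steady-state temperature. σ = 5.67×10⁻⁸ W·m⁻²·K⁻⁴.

T ≈ 388 K

At steady state, absorbed solar power + internal power = radiated power.
Absorbed: α·S·A_cross = 0.56·2790·3.269 = 5107 W (cross-section πr²).
Total input = 5107 + 4260 = 9367 W.
Radiated: εσ·A_surf·T⁴ with A_surf = 4πr² = 13.07 m².
T⁴ = 9367/(0.56·5.67×10⁻⁸·13.07) = 2.256×10¹⁰ K⁴.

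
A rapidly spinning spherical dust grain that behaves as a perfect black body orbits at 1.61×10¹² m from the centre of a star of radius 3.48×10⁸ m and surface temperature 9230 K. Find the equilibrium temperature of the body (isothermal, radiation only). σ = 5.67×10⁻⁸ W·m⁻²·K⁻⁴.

The star's surface emits σT_*⁴; at distance d the flux is S = σT_*⁴(R_*/d)².
S = 5.67×10⁻⁸·(9230)⁴·(3.48×10⁸/1.61×10¹²)² = 19.23 W/m².
For an isothermal sphere T⁴ = (1−a)S/(4σ) = 8.477×10⁷ K⁴.

T ≈ 96.0 K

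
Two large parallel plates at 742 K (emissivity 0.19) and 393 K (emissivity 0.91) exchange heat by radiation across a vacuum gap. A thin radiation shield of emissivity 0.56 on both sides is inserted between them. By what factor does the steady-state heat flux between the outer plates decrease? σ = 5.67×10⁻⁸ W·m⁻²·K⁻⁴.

factor ≈ 1.48

Without shield: q₀ = σΔ(T⁴)/(1/ε₁+1/ε₂−1) with denominator 5.362.
With shield the two gaps are in series; the resistances add: (1/ε₁+1/ε_s−1)+(1/ε_s+1/ε₂−1) = 6.049+1.885 = 7.933.
Heat-flux ratio q₀/q = 7.933/5.362.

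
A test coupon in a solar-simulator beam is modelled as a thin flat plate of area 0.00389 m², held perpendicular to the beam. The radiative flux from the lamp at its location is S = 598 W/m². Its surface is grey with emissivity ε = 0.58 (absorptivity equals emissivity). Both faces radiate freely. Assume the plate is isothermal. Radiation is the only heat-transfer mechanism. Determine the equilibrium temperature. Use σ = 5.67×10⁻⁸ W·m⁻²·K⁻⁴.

At equilibrium, absorbed power = emitted power.
Absorbing cross-section = A = 0.003890 m²; emitting surface = 2A = 0.007780 m² (ratio 2).
εS·A_cross = εσ·A_surf·T⁴  ⇒  T⁴ = S/(2σ)   (ε cancels).
T⁴ = 598/(2·5.67×10⁻⁸) = 5.273×10⁹ K⁴.
T = (5.273×10⁹)^(1/4).

T ≈ 269 K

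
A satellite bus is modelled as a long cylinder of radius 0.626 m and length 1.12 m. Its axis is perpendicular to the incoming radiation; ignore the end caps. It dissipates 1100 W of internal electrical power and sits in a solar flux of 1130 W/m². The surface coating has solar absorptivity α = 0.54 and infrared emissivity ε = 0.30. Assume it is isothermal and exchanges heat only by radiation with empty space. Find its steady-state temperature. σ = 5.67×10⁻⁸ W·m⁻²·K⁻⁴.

At steady state, absorbed solar power + internal power = radiated power.
Absorbed: α·S·A_cross = 0.54·1130·1.402 = 855.6 W (cross-section 2rL).
Total input = 855.6 + 1100 = 1956 W.
Radiated: εσ·A_surf·T⁴ with A_surf = 2πrL = 4.405 m².
T⁴ = 1956/(0.30·5.67×10⁻⁸·4.405) = 2.610×10¹⁰ K⁴.

T ≈ 402 K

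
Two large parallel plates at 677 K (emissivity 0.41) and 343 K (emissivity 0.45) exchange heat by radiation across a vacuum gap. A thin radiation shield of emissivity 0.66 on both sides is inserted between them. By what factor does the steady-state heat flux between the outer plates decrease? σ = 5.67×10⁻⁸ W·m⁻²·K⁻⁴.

factor ≈ 1.55

Without shield: q₀ = σΔ(T⁴)/(1/ε₁+1/ε₂−1) with denominator 3.661.
With shield the two gaps are in series; the resistances add: (1/ε₁+1/ε_s−1)+(1/ε_s+1/ε₂−1) = 2.954+2.737 = 5.692.
Heat-flux ratio q₀/q = 5.692/3.661.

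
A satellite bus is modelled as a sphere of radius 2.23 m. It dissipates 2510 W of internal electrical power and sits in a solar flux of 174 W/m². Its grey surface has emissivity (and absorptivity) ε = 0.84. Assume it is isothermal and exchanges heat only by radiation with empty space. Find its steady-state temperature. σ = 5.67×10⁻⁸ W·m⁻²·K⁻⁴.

At steady state, absorbed solar power + internal power = radiated power.
Absorbed: α·S·A_cross = 0.84·174·15.62 = 2283 W (cross-section πr²).
Total input = 2283 + 2510 = 4793 W.
Radiated: εσ·A_surf·T⁴ with A_surf = 4πr² = 62.49 m².
T⁴ = 4793/(0.84·5.67×10⁻⁸·62.49) = 1.611×10⁹ K⁴.

T ≈ 200 K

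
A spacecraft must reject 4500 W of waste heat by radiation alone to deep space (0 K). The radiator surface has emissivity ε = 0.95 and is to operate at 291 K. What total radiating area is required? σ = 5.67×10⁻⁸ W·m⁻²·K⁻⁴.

P = εσA T⁴ ⇒ A = P/(εσT⁴).
T⁴ = 7.171×10⁹ K⁴.
A = 4500/(0.95 × 5.67×10⁻⁸ × 7.171×10⁹).

A ≈ 11.7 m²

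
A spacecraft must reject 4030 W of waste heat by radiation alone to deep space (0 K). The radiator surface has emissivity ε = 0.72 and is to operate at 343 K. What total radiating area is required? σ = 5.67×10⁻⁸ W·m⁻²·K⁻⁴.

P = εσA T⁴ ⇒ A = P/(εσT⁴).
T⁴ = 1.384×10¹⁰ K⁴.
A = 4030/(0.72 × 5.67×10⁻⁸ × 1.384×10¹⁰).

A ≈ 7.13 m²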